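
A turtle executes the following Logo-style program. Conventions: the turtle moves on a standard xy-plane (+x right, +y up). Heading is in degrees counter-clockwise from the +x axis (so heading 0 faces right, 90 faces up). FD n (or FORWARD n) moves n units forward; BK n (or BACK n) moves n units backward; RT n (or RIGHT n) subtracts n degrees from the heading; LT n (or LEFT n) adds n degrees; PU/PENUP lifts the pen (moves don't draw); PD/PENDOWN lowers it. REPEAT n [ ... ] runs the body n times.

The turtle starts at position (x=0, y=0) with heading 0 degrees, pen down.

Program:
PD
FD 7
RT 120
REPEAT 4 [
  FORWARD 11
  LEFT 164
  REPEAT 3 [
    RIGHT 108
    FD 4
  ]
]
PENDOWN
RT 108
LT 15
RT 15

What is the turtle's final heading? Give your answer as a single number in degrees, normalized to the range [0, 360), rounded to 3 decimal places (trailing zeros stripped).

Answer: 212

Derivation:
Executing turtle program step by step:
Start: pos=(0,0), heading=0, pen down
PD: pen down
FD 7: (0,0) -> (7,0) [heading=0, draw]
RT 120: heading 0 -> 240
REPEAT 4 [
  -- iteration 1/4 --
  FD 11: (7,0) -> (1.5,-9.526) [heading=240, draw]
  LT 164: heading 240 -> 44
  REPEAT 3 [
    -- iteration 1/3 --
    RT 108: heading 44 -> 296
    FD 4: (1.5,-9.526) -> (3.253,-13.121) [heading=296, draw]
    -- iteration 2/3 --
    RT 108: heading 296 -> 188
    FD 4: (3.253,-13.121) -> (-0.708,-13.678) [heading=188, draw]
    -- iteration 3/3 --
    RT 108: heading 188 -> 80
    FD 4: (-0.708,-13.678) -> (-0.013,-9.739) [heading=80, draw]
  ]
  -- iteration 2/4 --
  FD 11: (-0.013,-9.739) -> (1.897,1.094) [heading=80, draw]
  LT 164: heading 80 -> 244
  REPEAT 3 [
    -- iteration 1/3 --
    RT 108: heading 244 -> 136
    FD 4: (1.897,1.094) -> (-0.98,3.873) [heading=136, draw]
    -- iteration 2/3 --
    RT 108: heading 136 -> 28
    FD 4: (-0.98,3.873) -> (2.552,5.75) [heading=28, draw]
    -- iteration 3/3 --
    RT 108: heading 28 -> 280
    FD 4: (2.552,5.75) -> (3.246,1.811) [heading=280, draw]
  ]
  -- iteration 3/4 --
  FD 11: (3.246,1.811) -> (5.156,-9.022) [heading=280, draw]
  LT 164: heading 280 -> 84
  REPEAT 3 [
    -- iteration 1/3 --
    RT 108: heading 84 -> 336
    FD 4: (5.156,-9.022) -> (8.81,-10.649) [heading=336, draw]
    -- iteration 2/3 --
    RT 108: heading 336 -> 228
    FD 4: (8.81,-10.649) -> (6.134,-13.621) [heading=228, draw]
    -- iteration 3/3 --
    RT 108: heading 228 -> 120
    FD 4: (6.134,-13.621) -> (4.134,-10.157) [heading=120, draw]
  ]
  -- iteration 4/4 --
  FD 11: (4.134,-10.157) -> (-1.366,-0.631) [heading=120, draw]
  LT 164: heading 120 -> 284
  REPEAT 3 [
    -- iteration 1/3 --
    RT 108: heading 284 -> 176
    FD 4: (-1.366,-0.631) -> (-5.356,-0.352) [heading=176, draw]
    -- iteration 2/3 --
    RT 108: heading 176 -> 68
    FD 4: (-5.356,-0.352) -> (-3.858,3.357) [heading=68, draw]
    -- iteration 3/3 --
    RT 108: heading 68 -> 320
    FD 4: (-3.858,3.357) -> (-0.794,0.786) [heading=320, draw]
  ]
]
PD: pen down
RT 108: heading 320 -> 212
LT 15: heading 212 -> 227
RT 15: heading 227 -> 212
Final: pos=(-0.794,0.786), heading=212, 17 segment(s) drawn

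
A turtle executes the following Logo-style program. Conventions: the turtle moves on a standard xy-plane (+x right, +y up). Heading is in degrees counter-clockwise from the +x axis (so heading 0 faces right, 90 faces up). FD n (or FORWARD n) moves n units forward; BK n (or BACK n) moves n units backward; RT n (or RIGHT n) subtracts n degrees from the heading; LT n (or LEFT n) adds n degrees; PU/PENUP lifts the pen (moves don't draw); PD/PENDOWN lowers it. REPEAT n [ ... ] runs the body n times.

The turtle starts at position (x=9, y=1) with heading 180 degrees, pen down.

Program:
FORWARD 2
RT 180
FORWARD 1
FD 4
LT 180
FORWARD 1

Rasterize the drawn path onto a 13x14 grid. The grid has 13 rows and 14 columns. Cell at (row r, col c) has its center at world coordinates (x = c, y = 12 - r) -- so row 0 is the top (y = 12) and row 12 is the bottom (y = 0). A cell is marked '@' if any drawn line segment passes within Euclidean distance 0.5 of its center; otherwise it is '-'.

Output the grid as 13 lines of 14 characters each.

Answer: --------------
--------------
--------------
--------------
--------------
--------------
--------------
--------------
--------------
--------------
--------------
-------@@@@@@-
--------------

Derivation:
Segment 0: (9,1) -> (7,1)
Segment 1: (7,1) -> (8,1)
Segment 2: (8,1) -> (12,1)
Segment 3: (12,1) -> (11,1)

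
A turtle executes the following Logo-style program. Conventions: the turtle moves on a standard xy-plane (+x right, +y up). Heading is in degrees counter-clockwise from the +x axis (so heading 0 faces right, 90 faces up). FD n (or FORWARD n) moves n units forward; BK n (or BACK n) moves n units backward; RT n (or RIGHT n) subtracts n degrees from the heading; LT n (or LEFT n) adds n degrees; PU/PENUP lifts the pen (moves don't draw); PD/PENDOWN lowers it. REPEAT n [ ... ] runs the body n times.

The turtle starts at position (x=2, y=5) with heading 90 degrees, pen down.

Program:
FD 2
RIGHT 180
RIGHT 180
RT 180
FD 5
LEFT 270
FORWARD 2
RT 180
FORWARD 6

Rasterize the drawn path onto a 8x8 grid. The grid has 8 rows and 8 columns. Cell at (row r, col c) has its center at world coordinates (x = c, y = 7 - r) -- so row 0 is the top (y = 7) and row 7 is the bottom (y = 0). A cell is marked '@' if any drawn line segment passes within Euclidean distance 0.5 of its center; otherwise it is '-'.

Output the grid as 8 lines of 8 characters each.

Answer: --@-----
--@-----
--@-----
--@-----
--@-----
@@@@@@@-
--------
--------

Derivation:
Segment 0: (2,5) -> (2,7)
Segment 1: (2,7) -> (2,2)
Segment 2: (2,2) -> (0,2)
Segment 3: (0,2) -> (6,2)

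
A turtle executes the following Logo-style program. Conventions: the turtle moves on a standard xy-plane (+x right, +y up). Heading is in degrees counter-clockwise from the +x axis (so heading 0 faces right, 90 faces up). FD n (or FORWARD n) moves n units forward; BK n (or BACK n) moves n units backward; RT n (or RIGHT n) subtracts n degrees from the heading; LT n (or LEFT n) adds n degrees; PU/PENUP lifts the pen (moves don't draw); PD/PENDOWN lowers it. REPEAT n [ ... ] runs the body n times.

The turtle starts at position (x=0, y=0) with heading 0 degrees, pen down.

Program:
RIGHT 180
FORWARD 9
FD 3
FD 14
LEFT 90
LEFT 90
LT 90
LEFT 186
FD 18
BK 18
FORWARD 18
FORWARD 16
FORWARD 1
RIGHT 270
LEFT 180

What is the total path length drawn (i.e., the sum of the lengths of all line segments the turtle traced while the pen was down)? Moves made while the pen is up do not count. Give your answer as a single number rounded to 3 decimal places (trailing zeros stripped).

Answer: 97

Derivation:
Executing turtle program step by step:
Start: pos=(0,0), heading=0, pen down
RT 180: heading 0 -> 180
FD 9: (0,0) -> (-9,0) [heading=180, draw]
FD 3: (-9,0) -> (-12,0) [heading=180, draw]
FD 14: (-12,0) -> (-26,0) [heading=180, draw]
LT 90: heading 180 -> 270
LT 90: heading 270 -> 0
LT 90: heading 0 -> 90
LT 186: heading 90 -> 276
FD 18: (-26,0) -> (-24.118,-17.901) [heading=276, draw]
BK 18: (-24.118,-17.901) -> (-26,0) [heading=276, draw]
FD 18: (-26,0) -> (-24.118,-17.901) [heading=276, draw]
FD 16: (-24.118,-17.901) -> (-22.446,-33.814) [heading=276, draw]
FD 1: (-22.446,-33.814) -> (-22.342,-34.808) [heading=276, draw]
RT 270: heading 276 -> 6
LT 180: heading 6 -> 186
Final: pos=(-22.342,-34.808), heading=186, 8 segment(s) drawn

Segment lengths:
  seg 1: (0,0) -> (-9,0), length = 9
  seg 2: (-9,0) -> (-12,0), length = 3
  seg 3: (-12,0) -> (-26,0), length = 14
  seg 4: (-26,0) -> (-24.118,-17.901), length = 18
  seg 5: (-24.118,-17.901) -> (-26,0), length = 18
  seg 6: (-26,0) -> (-24.118,-17.901), length = 18
  seg 7: (-24.118,-17.901) -> (-22.446,-33.814), length = 16
  seg 8: (-22.446,-33.814) -> (-22.342,-34.808), length = 1
Total = 97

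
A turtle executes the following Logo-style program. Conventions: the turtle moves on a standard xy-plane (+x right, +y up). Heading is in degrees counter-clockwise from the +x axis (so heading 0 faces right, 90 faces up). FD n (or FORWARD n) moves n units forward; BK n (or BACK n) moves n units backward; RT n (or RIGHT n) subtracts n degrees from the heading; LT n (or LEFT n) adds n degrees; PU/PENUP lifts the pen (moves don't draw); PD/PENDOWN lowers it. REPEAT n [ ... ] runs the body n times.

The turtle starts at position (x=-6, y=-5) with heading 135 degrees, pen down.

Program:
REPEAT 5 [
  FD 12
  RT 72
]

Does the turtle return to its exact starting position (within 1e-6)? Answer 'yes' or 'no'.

Answer: yes

Derivation:
Executing turtle program step by step:
Start: pos=(-6,-5), heading=135, pen down
REPEAT 5 [
  -- iteration 1/5 --
  FD 12: (-6,-5) -> (-14.485,3.485) [heading=135, draw]
  RT 72: heading 135 -> 63
  -- iteration 2/5 --
  FD 12: (-14.485,3.485) -> (-9.037,14.177) [heading=63, draw]
  RT 72: heading 63 -> 351
  -- iteration 3/5 --
  FD 12: (-9.037,14.177) -> (2.815,12.3) [heading=351, draw]
  RT 72: heading 351 -> 279
  -- iteration 4/5 --
  FD 12: (2.815,12.3) -> (4.692,0.448) [heading=279, draw]
  RT 72: heading 279 -> 207
  -- iteration 5/5 --
  FD 12: (4.692,0.448) -> (-6,-5) [heading=207, draw]
  RT 72: heading 207 -> 135
]
Final: pos=(-6,-5), heading=135, 5 segment(s) drawn

Start position: (-6, -5)
Final position: (-6, -5)
Distance = 0; < 1e-6 -> CLOSED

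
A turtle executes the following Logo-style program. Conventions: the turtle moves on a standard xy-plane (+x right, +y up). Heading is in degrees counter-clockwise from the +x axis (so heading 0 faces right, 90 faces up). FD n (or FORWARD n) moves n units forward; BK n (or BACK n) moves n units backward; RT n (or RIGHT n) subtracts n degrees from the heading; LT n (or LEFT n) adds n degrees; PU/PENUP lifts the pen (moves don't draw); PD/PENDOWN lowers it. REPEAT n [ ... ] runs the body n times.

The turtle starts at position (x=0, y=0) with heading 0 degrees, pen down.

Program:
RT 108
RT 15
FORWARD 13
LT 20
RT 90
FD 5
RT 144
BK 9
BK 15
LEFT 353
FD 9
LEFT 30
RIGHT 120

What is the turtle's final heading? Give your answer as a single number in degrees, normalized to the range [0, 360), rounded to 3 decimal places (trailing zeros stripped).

Executing turtle program step by step:
Start: pos=(0,0), heading=0, pen down
RT 108: heading 0 -> 252
RT 15: heading 252 -> 237
FD 13: (0,0) -> (-7.08,-10.903) [heading=237, draw]
LT 20: heading 237 -> 257
RT 90: heading 257 -> 167
FD 5: (-7.08,-10.903) -> (-11.952,-9.778) [heading=167, draw]
RT 144: heading 167 -> 23
BK 9: (-11.952,-9.778) -> (-20.237,-13.295) [heading=23, draw]
BK 15: (-20.237,-13.295) -> (-34.044,-19.156) [heading=23, draw]
LT 353: heading 23 -> 16
FD 9: (-34.044,-19.156) -> (-25.393,-16.675) [heading=16, draw]
LT 30: heading 16 -> 46
RT 120: heading 46 -> 286
Final: pos=(-25.393,-16.675), heading=286, 5 segment(s) drawn

Answer: 286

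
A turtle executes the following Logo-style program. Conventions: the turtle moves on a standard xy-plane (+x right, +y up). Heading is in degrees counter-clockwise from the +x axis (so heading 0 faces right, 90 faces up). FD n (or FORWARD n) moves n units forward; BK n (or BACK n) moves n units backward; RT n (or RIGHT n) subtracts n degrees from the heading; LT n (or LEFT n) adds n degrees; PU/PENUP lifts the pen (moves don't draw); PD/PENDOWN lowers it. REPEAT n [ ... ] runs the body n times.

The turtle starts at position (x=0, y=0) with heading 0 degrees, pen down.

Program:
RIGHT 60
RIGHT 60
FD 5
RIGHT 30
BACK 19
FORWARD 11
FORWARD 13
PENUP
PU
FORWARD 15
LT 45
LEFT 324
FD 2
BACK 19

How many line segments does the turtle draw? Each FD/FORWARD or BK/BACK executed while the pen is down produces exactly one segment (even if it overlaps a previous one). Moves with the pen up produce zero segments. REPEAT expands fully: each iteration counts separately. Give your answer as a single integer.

Executing turtle program step by step:
Start: pos=(0,0), heading=0, pen down
RT 60: heading 0 -> 300
RT 60: heading 300 -> 240
FD 5: (0,0) -> (-2.5,-4.33) [heading=240, draw]
RT 30: heading 240 -> 210
BK 19: (-2.5,-4.33) -> (13.954,5.17) [heading=210, draw]
FD 11: (13.954,5.17) -> (4.428,-0.33) [heading=210, draw]
FD 13: (4.428,-0.33) -> (-6.83,-6.83) [heading=210, draw]
PU: pen up
PU: pen up
FD 15: (-6.83,-6.83) -> (-19.821,-14.33) [heading=210, move]
LT 45: heading 210 -> 255
LT 324: heading 255 -> 219
FD 2: (-19.821,-14.33) -> (-21.375,-15.589) [heading=219, move]
BK 19: (-21.375,-15.589) -> (-6.609,-3.632) [heading=219, move]
Final: pos=(-6.609,-3.632), heading=219, 4 segment(s) drawn
Segments drawn: 4

Answer: 4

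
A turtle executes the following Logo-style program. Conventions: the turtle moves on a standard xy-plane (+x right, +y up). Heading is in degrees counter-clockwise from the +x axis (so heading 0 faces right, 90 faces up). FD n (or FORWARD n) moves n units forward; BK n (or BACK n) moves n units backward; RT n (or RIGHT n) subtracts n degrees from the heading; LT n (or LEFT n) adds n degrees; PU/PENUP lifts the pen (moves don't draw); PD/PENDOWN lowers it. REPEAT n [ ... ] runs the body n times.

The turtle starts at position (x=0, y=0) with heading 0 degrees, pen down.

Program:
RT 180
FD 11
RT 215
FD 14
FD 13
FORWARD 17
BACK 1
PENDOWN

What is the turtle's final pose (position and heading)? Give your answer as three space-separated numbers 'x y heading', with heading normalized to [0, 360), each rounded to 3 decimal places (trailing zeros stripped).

Executing turtle program step by step:
Start: pos=(0,0), heading=0, pen down
RT 180: heading 0 -> 180
FD 11: (0,0) -> (-11,0) [heading=180, draw]
RT 215: heading 180 -> 325
FD 14: (-11,0) -> (0.468,-8.03) [heading=325, draw]
FD 13: (0.468,-8.03) -> (11.117,-15.487) [heading=325, draw]
FD 17: (11.117,-15.487) -> (25.043,-25.237) [heading=325, draw]
BK 1: (25.043,-25.237) -> (24.224,-24.664) [heading=325, draw]
PD: pen down
Final: pos=(24.224,-24.664), heading=325, 5 segment(s) drawn

Answer: 24.224 -24.664 325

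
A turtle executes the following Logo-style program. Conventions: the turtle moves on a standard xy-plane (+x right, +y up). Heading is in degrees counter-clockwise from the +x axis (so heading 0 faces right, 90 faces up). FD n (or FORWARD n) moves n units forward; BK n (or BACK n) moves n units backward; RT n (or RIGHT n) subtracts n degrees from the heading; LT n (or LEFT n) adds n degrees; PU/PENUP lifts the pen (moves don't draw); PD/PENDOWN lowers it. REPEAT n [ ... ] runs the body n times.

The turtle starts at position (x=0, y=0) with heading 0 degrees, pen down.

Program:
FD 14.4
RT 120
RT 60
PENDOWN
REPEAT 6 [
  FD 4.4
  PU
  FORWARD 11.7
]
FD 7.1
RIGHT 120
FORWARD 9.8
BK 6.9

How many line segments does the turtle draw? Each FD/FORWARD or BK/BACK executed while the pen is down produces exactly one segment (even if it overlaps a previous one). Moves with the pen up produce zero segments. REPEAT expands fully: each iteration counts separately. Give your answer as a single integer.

Executing turtle program step by step:
Start: pos=(0,0), heading=0, pen down
FD 14.4: (0,0) -> (14.4,0) [heading=0, draw]
RT 120: heading 0 -> 240
RT 60: heading 240 -> 180
PD: pen down
REPEAT 6 [
  -- iteration 1/6 --
  FD 4.4: (14.4,0) -> (10,0) [heading=180, draw]
  PU: pen up
  FD 11.7: (10,0) -> (-1.7,0) [heading=180, move]
  -- iteration 2/6 --
  FD 4.4: (-1.7,0) -> (-6.1,0) [heading=180, move]
  PU: pen up
  FD 11.7: (-6.1,0) -> (-17.8,0) [heading=180, move]
  -- iteration 3/6 --
  FD 4.4: (-17.8,0) -> (-22.2,0) [heading=180, move]
  PU: pen up
  FD 11.7: (-22.2,0) -> (-33.9,0) [heading=180, move]
  -- iteration 4/6 --
  FD 4.4: (-33.9,0) -> (-38.3,0) [heading=180, move]
  PU: pen up
  FD 11.7: (-38.3,0) -> (-50,0) [heading=180, move]
  -- iteration 5/6 --
  FD 4.4: (-50,0) -> (-54.4,0) [heading=180, move]
  PU: pen up
  FD 11.7: (-54.4,0) -> (-66.1,0) [heading=180, move]
  -- iteration 6/6 --
  FD 4.4: (-66.1,0) -> (-70.5,0) [heading=180, move]
  PU: pen up
  FD 11.7: (-70.5,0) -> (-82.2,0) [heading=180, move]
]
FD 7.1: (-82.2,0) -> (-89.3,0) [heading=180, move]
RT 120: heading 180 -> 60
FD 9.8: (-89.3,0) -> (-84.4,8.487) [heading=60, move]
BK 6.9: (-84.4,8.487) -> (-87.85,2.511) [heading=60, move]
Final: pos=(-87.85,2.511), heading=60, 2 segment(s) drawn
Segments drawn: 2

Answer: 2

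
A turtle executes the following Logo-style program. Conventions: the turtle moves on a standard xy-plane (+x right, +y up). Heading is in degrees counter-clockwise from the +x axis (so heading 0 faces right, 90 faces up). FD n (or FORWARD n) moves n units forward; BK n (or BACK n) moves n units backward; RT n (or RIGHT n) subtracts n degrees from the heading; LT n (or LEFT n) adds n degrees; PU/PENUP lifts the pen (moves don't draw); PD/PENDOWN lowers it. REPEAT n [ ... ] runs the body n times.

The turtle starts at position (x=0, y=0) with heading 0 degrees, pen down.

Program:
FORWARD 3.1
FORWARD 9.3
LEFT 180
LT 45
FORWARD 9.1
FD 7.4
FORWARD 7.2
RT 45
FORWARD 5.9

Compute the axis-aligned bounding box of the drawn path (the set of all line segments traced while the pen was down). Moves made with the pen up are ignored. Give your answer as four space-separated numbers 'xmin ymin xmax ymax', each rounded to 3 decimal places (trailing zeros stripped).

Executing turtle program step by step:
Start: pos=(0,0), heading=0, pen down
FD 3.1: (0,0) -> (3.1,0) [heading=0, draw]
FD 9.3: (3.1,0) -> (12.4,0) [heading=0, draw]
LT 180: heading 0 -> 180
LT 45: heading 180 -> 225
FD 9.1: (12.4,0) -> (5.965,-6.435) [heading=225, draw]
FD 7.4: (5.965,-6.435) -> (0.733,-11.667) [heading=225, draw]
FD 7.2: (0.733,-11.667) -> (-4.358,-16.758) [heading=225, draw]
RT 45: heading 225 -> 180
FD 5.9: (-4.358,-16.758) -> (-10.258,-16.758) [heading=180, draw]
Final: pos=(-10.258,-16.758), heading=180, 6 segment(s) drawn

Segment endpoints: x in {-10.258, -4.358, 0, 0.733, 3.1, 5.965, 12.4}, y in {-16.758, -11.667, -6.435, 0}
xmin=-10.258, ymin=-16.758, xmax=12.4, ymax=0

Answer: -10.258 -16.758 12.4 0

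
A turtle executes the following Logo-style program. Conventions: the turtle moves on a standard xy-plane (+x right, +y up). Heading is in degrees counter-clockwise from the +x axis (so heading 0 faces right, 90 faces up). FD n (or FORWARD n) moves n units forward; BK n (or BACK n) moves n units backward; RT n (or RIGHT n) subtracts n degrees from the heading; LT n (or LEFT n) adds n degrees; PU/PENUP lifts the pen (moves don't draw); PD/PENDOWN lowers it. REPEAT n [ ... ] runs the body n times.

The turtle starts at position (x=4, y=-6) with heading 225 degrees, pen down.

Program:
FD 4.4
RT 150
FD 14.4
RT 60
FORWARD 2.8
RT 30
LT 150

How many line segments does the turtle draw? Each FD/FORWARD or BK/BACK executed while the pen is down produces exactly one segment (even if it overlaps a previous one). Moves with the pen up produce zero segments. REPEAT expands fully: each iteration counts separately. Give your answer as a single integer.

Executing turtle program step by step:
Start: pos=(4,-6), heading=225, pen down
FD 4.4: (4,-6) -> (0.889,-9.111) [heading=225, draw]
RT 150: heading 225 -> 75
FD 14.4: (0.889,-9.111) -> (4.616,4.798) [heading=75, draw]
RT 60: heading 75 -> 15
FD 2.8: (4.616,4.798) -> (7.32,5.523) [heading=15, draw]
RT 30: heading 15 -> 345
LT 150: heading 345 -> 135
Final: pos=(7.32,5.523), heading=135, 3 segment(s) drawn
Segments drawn: 3

Answer: 3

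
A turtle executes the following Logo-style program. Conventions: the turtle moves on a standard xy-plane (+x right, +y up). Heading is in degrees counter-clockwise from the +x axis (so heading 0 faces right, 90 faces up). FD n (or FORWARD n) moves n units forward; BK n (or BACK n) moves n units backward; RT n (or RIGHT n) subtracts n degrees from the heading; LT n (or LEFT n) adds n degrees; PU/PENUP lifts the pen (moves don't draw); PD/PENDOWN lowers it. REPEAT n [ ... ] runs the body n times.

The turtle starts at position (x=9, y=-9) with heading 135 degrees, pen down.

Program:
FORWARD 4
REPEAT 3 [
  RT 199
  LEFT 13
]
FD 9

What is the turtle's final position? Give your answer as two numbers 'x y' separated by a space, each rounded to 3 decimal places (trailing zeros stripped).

Executing turtle program step by step:
Start: pos=(9,-9), heading=135, pen down
FD 4: (9,-9) -> (6.172,-6.172) [heading=135, draw]
REPEAT 3 [
  -- iteration 1/3 --
  RT 199: heading 135 -> 296
  LT 13: heading 296 -> 309
  -- iteration 2/3 --
  RT 199: heading 309 -> 110
  LT 13: heading 110 -> 123
  -- iteration 3/3 --
  RT 199: heading 123 -> 284
  LT 13: heading 284 -> 297
]
FD 9: (6.172,-6.172) -> (10.257,-14.191) [heading=297, draw]
Final: pos=(10.257,-14.191), heading=297, 2 segment(s) drawn

Answer: 10.257 -14.191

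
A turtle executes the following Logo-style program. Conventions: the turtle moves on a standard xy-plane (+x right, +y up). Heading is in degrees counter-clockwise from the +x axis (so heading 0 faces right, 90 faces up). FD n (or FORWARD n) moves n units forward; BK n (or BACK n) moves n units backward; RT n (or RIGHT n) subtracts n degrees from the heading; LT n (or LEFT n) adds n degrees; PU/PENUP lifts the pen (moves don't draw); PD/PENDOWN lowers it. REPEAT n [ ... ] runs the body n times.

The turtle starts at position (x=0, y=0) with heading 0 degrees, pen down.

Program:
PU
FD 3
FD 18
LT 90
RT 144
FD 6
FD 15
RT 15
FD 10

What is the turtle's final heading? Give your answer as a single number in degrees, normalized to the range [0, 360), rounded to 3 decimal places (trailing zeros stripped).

Executing turtle program step by step:
Start: pos=(0,0), heading=0, pen down
PU: pen up
FD 3: (0,0) -> (3,0) [heading=0, move]
FD 18: (3,0) -> (21,0) [heading=0, move]
LT 90: heading 0 -> 90
RT 144: heading 90 -> 306
FD 6: (21,0) -> (24.527,-4.854) [heading=306, move]
FD 15: (24.527,-4.854) -> (33.343,-16.989) [heading=306, move]
RT 15: heading 306 -> 291
FD 10: (33.343,-16.989) -> (36.927,-26.325) [heading=291, move]
Final: pos=(36.927,-26.325), heading=291, 0 segment(s) drawn

Answer: 291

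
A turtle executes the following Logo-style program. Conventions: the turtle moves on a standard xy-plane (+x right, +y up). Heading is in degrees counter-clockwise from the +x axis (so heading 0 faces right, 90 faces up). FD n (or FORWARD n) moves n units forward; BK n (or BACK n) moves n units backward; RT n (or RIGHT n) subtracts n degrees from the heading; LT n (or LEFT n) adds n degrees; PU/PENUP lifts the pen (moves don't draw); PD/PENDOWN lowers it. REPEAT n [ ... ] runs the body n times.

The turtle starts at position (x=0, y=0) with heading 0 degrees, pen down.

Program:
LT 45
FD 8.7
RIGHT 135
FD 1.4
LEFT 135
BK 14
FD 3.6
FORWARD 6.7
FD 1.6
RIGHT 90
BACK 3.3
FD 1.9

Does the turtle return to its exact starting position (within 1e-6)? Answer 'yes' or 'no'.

Executing turtle program step by step:
Start: pos=(0,0), heading=0, pen down
LT 45: heading 0 -> 45
FD 8.7: (0,0) -> (6.152,6.152) [heading=45, draw]
RT 135: heading 45 -> 270
FD 1.4: (6.152,6.152) -> (6.152,4.752) [heading=270, draw]
LT 135: heading 270 -> 45
BK 14: (6.152,4.752) -> (-3.748,-5.148) [heading=45, draw]
FD 3.6: (-3.748,-5.148) -> (-1.202,-2.602) [heading=45, draw]
FD 6.7: (-1.202,-2.602) -> (3.536,2.136) [heading=45, draw]
FD 1.6: (3.536,2.136) -> (4.667,3.267) [heading=45, draw]
RT 90: heading 45 -> 315
BK 3.3: (4.667,3.267) -> (2.333,5.6) [heading=315, draw]
FD 1.9: (2.333,5.6) -> (3.677,4.257) [heading=315, draw]
Final: pos=(3.677,4.257), heading=315, 8 segment(s) drawn

Start position: (0, 0)
Final position: (3.677, 4.257)
Distance = 5.625; >= 1e-6 -> NOT closed

Answer: no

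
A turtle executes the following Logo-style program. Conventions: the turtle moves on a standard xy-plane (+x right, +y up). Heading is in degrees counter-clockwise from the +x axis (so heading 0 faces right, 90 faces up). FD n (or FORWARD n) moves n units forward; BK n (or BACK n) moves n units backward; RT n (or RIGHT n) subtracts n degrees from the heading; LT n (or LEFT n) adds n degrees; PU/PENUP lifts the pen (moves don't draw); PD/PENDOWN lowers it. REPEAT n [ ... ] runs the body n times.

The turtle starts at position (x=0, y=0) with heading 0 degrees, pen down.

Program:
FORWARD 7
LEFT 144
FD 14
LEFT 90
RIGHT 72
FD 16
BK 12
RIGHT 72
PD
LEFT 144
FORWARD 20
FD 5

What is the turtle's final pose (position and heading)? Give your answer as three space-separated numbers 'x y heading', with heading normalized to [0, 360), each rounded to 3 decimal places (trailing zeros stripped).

Answer: -22.825 -10.76 234

Derivation:
Executing turtle program step by step:
Start: pos=(0,0), heading=0, pen down
FD 7: (0,0) -> (7,0) [heading=0, draw]
LT 144: heading 0 -> 144
FD 14: (7,0) -> (-4.326,8.229) [heading=144, draw]
LT 90: heading 144 -> 234
RT 72: heading 234 -> 162
FD 16: (-4.326,8.229) -> (-19.543,13.173) [heading=162, draw]
BK 12: (-19.543,13.173) -> (-8.13,9.465) [heading=162, draw]
RT 72: heading 162 -> 90
PD: pen down
LT 144: heading 90 -> 234
FD 20: (-8.13,9.465) -> (-19.886,-6.715) [heading=234, draw]
FD 5: (-19.886,-6.715) -> (-22.825,-10.76) [heading=234, draw]
Final: pos=(-22.825,-10.76), heading=234, 6 segment(s) drawn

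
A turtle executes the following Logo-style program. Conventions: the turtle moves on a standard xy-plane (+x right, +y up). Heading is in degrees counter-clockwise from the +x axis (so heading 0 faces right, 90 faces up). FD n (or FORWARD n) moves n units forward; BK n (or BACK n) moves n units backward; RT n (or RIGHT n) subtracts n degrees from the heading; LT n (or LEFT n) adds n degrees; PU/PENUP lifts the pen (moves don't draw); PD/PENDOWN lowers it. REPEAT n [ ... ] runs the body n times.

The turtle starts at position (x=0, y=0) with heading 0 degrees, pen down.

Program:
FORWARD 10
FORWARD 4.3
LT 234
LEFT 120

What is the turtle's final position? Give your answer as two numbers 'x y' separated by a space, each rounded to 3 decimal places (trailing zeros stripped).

Executing turtle program step by step:
Start: pos=(0,0), heading=0, pen down
FD 10: (0,0) -> (10,0) [heading=0, draw]
FD 4.3: (10,0) -> (14.3,0) [heading=0, draw]
LT 234: heading 0 -> 234
LT 120: heading 234 -> 354
Final: pos=(14.3,0), heading=354, 2 segment(s) drawn

Answer: 14.3 0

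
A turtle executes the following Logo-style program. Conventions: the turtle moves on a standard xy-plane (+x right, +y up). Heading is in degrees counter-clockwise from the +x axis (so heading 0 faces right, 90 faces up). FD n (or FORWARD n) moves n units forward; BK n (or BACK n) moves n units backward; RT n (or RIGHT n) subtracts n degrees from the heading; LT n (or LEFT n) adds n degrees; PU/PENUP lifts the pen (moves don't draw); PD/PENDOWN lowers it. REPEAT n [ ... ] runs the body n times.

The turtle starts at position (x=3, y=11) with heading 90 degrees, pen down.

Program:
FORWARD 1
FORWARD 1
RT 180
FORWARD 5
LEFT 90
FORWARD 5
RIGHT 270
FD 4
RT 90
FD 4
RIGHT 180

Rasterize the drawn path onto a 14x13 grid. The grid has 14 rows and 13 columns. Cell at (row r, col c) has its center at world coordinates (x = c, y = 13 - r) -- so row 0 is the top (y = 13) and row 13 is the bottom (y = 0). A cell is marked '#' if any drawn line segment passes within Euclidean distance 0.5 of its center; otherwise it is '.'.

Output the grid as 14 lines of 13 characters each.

Answer: ...#.........
...#....#####
...#....#....
...#....#....
...#....#....
...######....
.............
.............
.............
.............
.............
.............
.............
.............

Derivation:
Segment 0: (3,11) -> (3,12)
Segment 1: (3,12) -> (3,13)
Segment 2: (3,13) -> (3,8)
Segment 3: (3,8) -> (8,8)
Segment 4: (8,8) -> (8,12)
Segment 5: (8,12) -> (12,12)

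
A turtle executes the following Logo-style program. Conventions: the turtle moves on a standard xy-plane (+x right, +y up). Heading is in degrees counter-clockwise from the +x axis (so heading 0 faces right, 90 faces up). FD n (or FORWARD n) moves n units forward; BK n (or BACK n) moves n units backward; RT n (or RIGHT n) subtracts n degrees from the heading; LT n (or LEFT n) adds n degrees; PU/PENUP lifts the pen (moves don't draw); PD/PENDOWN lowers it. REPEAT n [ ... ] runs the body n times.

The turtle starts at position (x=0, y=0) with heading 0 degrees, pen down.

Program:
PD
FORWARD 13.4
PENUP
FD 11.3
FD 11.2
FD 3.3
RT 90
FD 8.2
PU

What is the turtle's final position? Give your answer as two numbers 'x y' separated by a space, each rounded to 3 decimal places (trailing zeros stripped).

Answer: 39.2 -8.2

Derivation:
Executing turtle program step by step:
Start: pos=(0,0), heading=0, pen down
PD: pen down
FD 13.4: (0,0) -> (13.4,0) [heading=0, draw]
PU: pen up
FD 11.3: (13.4,0) -> (24.7,0) [heading=0, move]
FD 11.2: (24.7,0) -> (35.9,0) [heading=0, move]
FD 3.3: (35.9,0) -> (39.2,0) [heading=0, move]
RT 90: heading 0 -> 270
FD 8.2: (39.2,0) -> (39.2,-8.2) [heading=270, move]
PU: pen up
Final: pos=(39.2,-8.2), heading=270, 1 segment(s) drawn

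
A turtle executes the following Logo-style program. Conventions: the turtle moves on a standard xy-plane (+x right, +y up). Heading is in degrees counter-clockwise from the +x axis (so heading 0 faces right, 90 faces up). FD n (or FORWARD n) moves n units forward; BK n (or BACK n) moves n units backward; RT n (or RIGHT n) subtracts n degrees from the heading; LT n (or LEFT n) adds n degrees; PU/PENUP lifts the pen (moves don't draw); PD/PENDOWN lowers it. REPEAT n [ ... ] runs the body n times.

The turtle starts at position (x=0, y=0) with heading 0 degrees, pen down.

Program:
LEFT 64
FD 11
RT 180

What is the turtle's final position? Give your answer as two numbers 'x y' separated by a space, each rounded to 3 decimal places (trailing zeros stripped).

Executing turtle program step by step:
Start: pos=(0,0), heading=0, pen down
LT 64: heading 0 -> 64
FD 11: (0,0) -> (4.822,9.887) [heading=64, draw]
RT 180: heading 64 -> 244
Final: pos=(4.822,9.887), heading=244, 1 segment(s) drawn

Answer: 4.822 9.887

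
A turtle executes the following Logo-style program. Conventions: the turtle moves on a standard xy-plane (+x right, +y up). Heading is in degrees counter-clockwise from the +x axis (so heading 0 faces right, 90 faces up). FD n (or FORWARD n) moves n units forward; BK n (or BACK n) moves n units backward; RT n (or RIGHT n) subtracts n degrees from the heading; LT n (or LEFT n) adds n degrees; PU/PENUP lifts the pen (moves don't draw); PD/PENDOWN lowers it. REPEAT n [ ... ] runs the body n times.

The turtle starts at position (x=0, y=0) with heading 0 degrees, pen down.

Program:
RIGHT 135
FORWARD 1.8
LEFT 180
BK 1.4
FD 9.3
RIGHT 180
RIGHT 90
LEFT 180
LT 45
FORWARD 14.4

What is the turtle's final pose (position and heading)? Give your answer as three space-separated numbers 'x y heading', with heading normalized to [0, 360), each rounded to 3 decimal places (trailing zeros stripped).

Answer: 18.713 4.313 0

Derivation:
Executing turtle program step by step:
Start: pos=(0,0), heading=0, pen down
RT 135: heading 0 -> 225
FD 1.8: (0,0) -> (-1.273,-1.273) [heading=225, draw]
LT 180: heading 225 -> 45
BK 1.4: (-1.273,-1.273) -> (-2.263,-2.263) [heading=45, draw]
FD 9.3: (-2.263,-2.263) -> (4.313,4.313) [heading=45, draw]
RT 180: heading 45 -> 225
RT 90: heading 225 -> 135
LT 180: heading 135 -> 315
LT 45: heading 315 -> 0
FD 14.4: (4.313,4.313) -> (18.713,4.313) [heading=0, draw]
Final: pos=(18.713,4.313), heading=0, 4 segment(s) drawn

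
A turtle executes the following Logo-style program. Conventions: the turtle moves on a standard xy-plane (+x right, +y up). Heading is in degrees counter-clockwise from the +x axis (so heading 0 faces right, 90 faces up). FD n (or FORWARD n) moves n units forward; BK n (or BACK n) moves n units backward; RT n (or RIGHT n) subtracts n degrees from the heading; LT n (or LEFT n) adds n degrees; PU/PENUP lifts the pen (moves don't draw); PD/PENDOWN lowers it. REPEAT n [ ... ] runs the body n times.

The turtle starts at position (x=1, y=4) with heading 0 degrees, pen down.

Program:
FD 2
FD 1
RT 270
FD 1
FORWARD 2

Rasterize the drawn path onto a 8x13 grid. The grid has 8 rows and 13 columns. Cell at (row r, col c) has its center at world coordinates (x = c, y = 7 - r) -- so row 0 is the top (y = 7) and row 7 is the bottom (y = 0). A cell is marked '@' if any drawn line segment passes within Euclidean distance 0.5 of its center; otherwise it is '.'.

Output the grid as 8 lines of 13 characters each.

Segment 0: (1,4) -> (3,4)
Segment 1: (3,4) -> (4,4)
Segment 2: (4,4) -> (4,5)
Segment 3: (4,5) -> (4,7)

Answer: ....@........
....@........
....@........
.@@@@........
.............
.............
.............
.............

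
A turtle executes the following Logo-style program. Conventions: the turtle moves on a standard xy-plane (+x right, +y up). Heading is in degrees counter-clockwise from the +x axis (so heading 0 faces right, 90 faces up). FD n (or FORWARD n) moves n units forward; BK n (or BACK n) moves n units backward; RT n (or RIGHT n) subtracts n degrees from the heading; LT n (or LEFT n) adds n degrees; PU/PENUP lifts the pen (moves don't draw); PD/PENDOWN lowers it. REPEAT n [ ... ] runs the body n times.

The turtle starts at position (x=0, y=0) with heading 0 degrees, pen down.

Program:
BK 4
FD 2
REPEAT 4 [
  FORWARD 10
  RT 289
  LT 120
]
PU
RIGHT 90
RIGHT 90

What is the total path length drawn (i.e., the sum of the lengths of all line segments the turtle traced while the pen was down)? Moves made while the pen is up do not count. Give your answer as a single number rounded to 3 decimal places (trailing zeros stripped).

Executing turtle program step by step:
Start: pos=(0,0), heading=0, pen down
BK 4: (0,0) -> (-4,0) [heading=0, draw]
FD 2: (-4,0) -> (-2,0) [heading=0, draw]
REPEAT 4 [
  -- iteration 1/4 --
  FD 10: (-2,0) -> (8,0) [heading=0, draw]
  RT 289: heading 0 -> 71
  LT 120: heading 71 -> 191
  -- iteration 2/4 --
  FD 10: (8,0) -> (-1.816,-1.908) [heading=191, draw]
  RT 289: heading 191 -> 262
  LT 120: heading 262 -> 22
  -- iteration 3/4 --
  FD 10: (-1.816,-1.908) -> (7.456,1.838) [heading=22, draw]
  RT 289: heading 22 -> 93
  LT 120: heading 93 -> 213
  -- iteration 4/4 --
  FD 10: (7.456,1.838) -> (-0.931,-3.608) [heading=213, draw]
  RT 289: heading 213 -> 284
  LT 120: heading 284 -> 44
]
PU: pen up
RT 90: heading 44 -> 314
RT 90: heading 314 -> 224
Final: pos=(-0.931,-3.608), heading=224, 6 segment(s) drawn

Segment lengths:
  seg 1: (0,0) -> (-4,0), length = 4
  seg 2: (-4,0) -> (-2,0), length = 2
  seg 3: (-2,0) -> (8,0), length = 10
  seg 4: (8,0) -> (-1.816,-1.908), length = 10
  seg 5: (-1.816,-1.908) -> (7.456,1.838), length = 10
  seg 6: (7.456,1.838) -> (-0.931,-3.608), length = 10
Total = 46

Answer: 46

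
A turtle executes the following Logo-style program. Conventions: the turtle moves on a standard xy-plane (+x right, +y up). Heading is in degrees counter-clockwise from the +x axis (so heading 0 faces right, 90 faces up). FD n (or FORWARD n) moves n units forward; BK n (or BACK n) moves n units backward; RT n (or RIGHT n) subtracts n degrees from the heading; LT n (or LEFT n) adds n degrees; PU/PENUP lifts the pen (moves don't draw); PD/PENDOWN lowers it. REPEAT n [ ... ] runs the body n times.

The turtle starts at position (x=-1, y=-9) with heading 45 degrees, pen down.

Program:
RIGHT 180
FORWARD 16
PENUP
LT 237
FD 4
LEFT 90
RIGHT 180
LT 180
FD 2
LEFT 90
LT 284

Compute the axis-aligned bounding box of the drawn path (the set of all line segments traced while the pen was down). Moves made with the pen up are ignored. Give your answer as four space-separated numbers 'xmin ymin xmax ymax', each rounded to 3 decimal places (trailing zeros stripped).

Executing turtle program step by step:
Start: pos=(-1,-9), heading=45, pen down
RT 180: heading 45 -> 225
FD 16: (-1,-9) -> (-12.314,-20.314) [heading=225, draw]
PU: pen up
LT 237: heading 225 -> 102
FD 4: (-12.314,-20.314) -> (-13.145,-16.401) [heading=102, move]
LT 90: heading 102 -> 192
RT 180: heading 192 -> 12
LT 180: heading 12 -> 192
FD 2: (-13.145,-16.401) -> (-15.102,-16.817) [heading=192, move]
LT 90: heading 192 -> 282
LT 284: heading 282 -> 206
Final: pos=(-15.102,-16.817), heading=206, 1 segment(s) drawn

Segment endpoints: x in {-12.314, -1}, y in {-20.314, -9}
xmin=-12.314, ymin=-20.314, xmax=-1, ymax=-9

Answer: -12.314 -20.314 -1 -9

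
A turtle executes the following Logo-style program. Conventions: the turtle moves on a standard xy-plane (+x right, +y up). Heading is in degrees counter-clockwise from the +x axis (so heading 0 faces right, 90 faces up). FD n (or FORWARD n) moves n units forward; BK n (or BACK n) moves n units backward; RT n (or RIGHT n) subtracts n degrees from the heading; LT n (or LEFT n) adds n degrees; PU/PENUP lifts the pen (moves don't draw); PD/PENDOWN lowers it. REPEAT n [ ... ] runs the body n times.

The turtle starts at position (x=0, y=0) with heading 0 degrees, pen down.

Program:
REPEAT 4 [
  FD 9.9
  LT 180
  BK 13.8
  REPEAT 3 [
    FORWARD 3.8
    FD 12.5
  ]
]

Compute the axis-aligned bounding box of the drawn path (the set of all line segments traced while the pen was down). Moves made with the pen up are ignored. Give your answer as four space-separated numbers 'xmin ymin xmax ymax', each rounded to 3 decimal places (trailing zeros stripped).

Executing turtle program step by step:
Start: pos=(0,0), heading=0, pen down
REPEAT 4 [
  -- iteration 1/4 --
  FD 9.9: (0,0) -> (9.9,0) [heading=0, draw]
  LT 180: heading 0 -> 180
  BK 13.8: (9.9,0) -> (23.7,0) [heading=180, draw]
  REPEAT 3 [
    -- iteration 1/3 --
    FD 3.8: (23.7,0) -> (19.9,0) [heading=180, draw]
    FD 12.5: (19.9,0) -> (7.4,0) [heading=180, draw]
    -- iteration 2/3 --
    FD 3.8: (7.4,0) -> (3.6,0) [heading=180, draw]
    FD 12.5: (3.6,0) -> (-8.9,0) [heading=180, draw]
    -- iteration 3/3 --
    FD 3.8: (-8.9,0) -> (-12.7,0) [heading=180, draw]
    FD 12.5: (-12.7,0) -> (-25.2,0) [heading=180, draw]
  ]
  -- iteration 2/4 --
  FD 9.9: (-25.2,0) -> (-35.1,0) [heading=180, draw]
  LT 180: heading 180 -> 0
  BK 13.8: (-35.1,0) -> (-48.9,0) [heading=0, draw]
  REPEAT 3 [
    -- iteration 1/3 --
    FD 3.8: (-48.9,0) -> (-45.1,0) [heading=0, draw]
    FD 12.5: (-45.1,0) -> (-32.6,0) [heading=0, draw]
    -- iteration 2/3 --
    FD 3.8: (-32.6,0) -> (-28.8,0) [heading=0, draw]
    FD 12.5: (-28.8,0) -> (-16.3,0) [heading=0, draw]
    -- iteration 3/3 --
    FD 3.8: (-16.3,0) -> (-12.5,0) [heading=0, draw]
    FD 12.5: (-12.5,0) -> (0,0) [heading=0, draw]
  ]
  -- iteration 3/4 --
  FD 9.9: (0,0) -> (9.9,0) [heading=0, draw]
  LT 180: heading 0 -> 180
  BK 13.8: (9.9,0) -> (23.7,0) [heading=180, draw]
  REPEAT 3 [
    -- iteration 1/3 --
    FD 3.8: (23.7,0) -> (19.9,0) [heading=180, draw]
    FD 12.5: (19.9,0) -> (7.4,0) [heading=180, draw]
    -- iteration 2/3 --
    FD 3.8: (7.4,0) -> (3.6,0) [heading=180, draw]
    FD 12.5: (3.6,0) -> (-8.9,0) [heading=180, draw]
    -- iteration 3/3 --
    FD 3.8: (-8.9,0) -> (-12.7,0) [heading=180, draw]
    FD 12.5: (-12.7,0) -> (-25.2,0) [heading=180, draw]
  ]
  -- iteration 4/4 --
  FD 9.9: (-25.2,0) -> (-35.1,0) [heading=180, draw]
  LT 180: heading 180 -> 0
  BK 13.8: (-35.1,0) -> (-48.9,0) [heading=0, draw]
  REPEAT 3 [
    -- iteration 1/3 --
    FD 3.8: (-48.9,0) -> (-45.1,0) [heading=0, draw]
    FD 12.5: (-45.1,0) -> (-32.6,0) [heading=0, draw]
    -- iteration 2/3 --
    FD 3.8: (-32.6,0) -> (-28.8,0) [heading=0, draw]
    FD 12.5: (-28.8,0) -> (-16.3,0) [heading=0, draw]
    -- iteration 3/3 --
    FD 3.8: (-16.3,0) -> (-12.5,0) [heading=0, draw]
    FD 12.5: (-12.5,0) -> (0,0) [heading=0, draw]
  ]
]
Final: pos=(0,0), heading=0, 32 segment(s) drawn

Segment endpoints: x in {-48.9, -45.1, -35.1, -35.1, -32.6, -28.8, -25.2, -25.2, -16.3, -12.7, -12.7, -12.5, -8.9, -8.9, 0, 0, 3.6, 3.6, 7.4, 7.4, 9.9, 9.9, 19.9, 19.9, 23.7, 23.7}, y in {0, 0, 0, 0, 0, 0, 0, 0, 0, 0, 0, 0, 0, 0, 0, 0, 0, 0, 0, 0, 0, 0, 0, 0, 0, 0, 0, 0, 0, 0, 0, 0}
xmin=-48.9, ymin=0, xmax=23.7, ymax=0

Answer: -48.9 0 23.7 0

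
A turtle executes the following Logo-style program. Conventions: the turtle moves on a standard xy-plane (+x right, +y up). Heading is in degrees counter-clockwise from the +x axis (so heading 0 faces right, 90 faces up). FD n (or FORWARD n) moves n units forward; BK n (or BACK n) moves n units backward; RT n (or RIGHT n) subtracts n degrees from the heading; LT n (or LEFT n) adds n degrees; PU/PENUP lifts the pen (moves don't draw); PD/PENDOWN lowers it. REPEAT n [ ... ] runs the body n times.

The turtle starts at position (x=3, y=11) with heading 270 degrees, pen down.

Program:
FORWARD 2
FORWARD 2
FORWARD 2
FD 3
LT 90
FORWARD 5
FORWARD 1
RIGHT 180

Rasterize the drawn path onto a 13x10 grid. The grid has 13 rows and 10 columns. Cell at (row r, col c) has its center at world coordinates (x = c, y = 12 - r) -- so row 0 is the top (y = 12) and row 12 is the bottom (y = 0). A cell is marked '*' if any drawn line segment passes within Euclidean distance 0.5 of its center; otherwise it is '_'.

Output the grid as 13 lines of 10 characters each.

Answer: __________
___*______
___*______
___*______
___*______
___*______
___*______
___*______
___*______
___*______
___*******
__________
__________

Derivation:
Segment 0: (3,11) -> (3,9)
Segment 1: (3,9) -> (3,7)
Segment 2: (3,7) -> (3,5)
Segment 3: (3,5) -> (3,2)
Segment 4: (3,2) -> (8,2)
Segment 5: (8,2) -> (9,2)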